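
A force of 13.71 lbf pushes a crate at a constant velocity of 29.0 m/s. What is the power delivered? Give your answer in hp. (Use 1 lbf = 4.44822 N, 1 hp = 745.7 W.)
Convert to SI: F = 60.9851 N, v = 29.0 m/s
P = Fv = (60.9851)(29.0) = 1768.57 W = 2.372 hp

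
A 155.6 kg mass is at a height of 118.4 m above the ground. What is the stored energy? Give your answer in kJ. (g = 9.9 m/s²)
PE = mgh = (155.6)(9.9)(118.4) = 182388 J = 182.4 kJ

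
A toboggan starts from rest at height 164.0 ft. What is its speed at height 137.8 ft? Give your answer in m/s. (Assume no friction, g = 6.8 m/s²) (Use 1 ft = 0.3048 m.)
Convert to SI: h₁−h₂ = 7.98576 m
mgh₁ = mgh₂ + ½mv² ⇒ v = √(2g(h₁−h₂)) = √(2·6.8·7.98576) = 10.42 m/s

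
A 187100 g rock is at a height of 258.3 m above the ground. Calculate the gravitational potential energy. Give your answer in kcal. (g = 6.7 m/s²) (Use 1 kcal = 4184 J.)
Convert to SI: m = 187.1 kg, h = 258.3 m
PE = mgh = (187.1)(6.7)(258.3) = 323797 J = 77.39 kcal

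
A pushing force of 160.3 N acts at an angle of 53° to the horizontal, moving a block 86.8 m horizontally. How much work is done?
W = F·d·cosθ = (160.3)(86.8)cos(53°) = 8374 J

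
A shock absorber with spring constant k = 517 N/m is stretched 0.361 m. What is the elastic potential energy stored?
PE = ½kx² = ½(517)(0.361)² = 33.69 J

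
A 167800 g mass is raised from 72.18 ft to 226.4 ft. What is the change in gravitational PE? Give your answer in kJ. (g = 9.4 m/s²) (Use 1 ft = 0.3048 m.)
Convert to SI: m = 167.8 kg, Δh = 47.0063 m
ΔPE = mgΔh = (167.8)(9.4)(47.0063) = 74143.9 J = 74.14 kJ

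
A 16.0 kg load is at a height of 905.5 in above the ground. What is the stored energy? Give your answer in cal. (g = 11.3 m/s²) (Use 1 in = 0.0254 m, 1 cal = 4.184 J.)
Convert to SI: m = 16.0 kg, h = 22.9997 m
PE = mgh = (16.0)(11.3)(22.9997) = 4158.35 J = 993.9 cal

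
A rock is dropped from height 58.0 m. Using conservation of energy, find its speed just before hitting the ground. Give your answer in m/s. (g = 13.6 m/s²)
mgh = ½mv² ⇒ v = √(2gh) = √(2·13.6·58.0) = 39.72 m/s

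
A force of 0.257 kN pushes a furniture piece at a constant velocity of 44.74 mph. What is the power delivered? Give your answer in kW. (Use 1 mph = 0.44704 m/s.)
Convert to SI: F = 257.0 N, v = 20.0006 m/s
P = Fv = (257.0)(20.0006) = 5140.15 W = 5.14 kW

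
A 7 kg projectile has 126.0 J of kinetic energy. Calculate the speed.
v = √(2·KE/m) = √(2·126.0/7) = 6.0 m/s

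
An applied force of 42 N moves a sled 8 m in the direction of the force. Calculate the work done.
W = F·d = (42)(8) = 336.0 J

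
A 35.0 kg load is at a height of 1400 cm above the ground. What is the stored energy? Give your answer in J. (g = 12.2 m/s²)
Convert to SI: m = 35.0 kg, h = 14.0 m
PE = mgh = (35.0)(12.2)(14.0) = 5978 J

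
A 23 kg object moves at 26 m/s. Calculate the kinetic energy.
KE = ½mv² = ½(23)(26)² = 7774.0 J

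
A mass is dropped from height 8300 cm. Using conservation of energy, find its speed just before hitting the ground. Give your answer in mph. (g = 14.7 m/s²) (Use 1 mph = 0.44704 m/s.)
Convert to SI: h = 83.0 m
mgh = ½mv² ⇒ v = √(2gh) = √(2·14.7·83.0) = 49.3984 m/s = 110.5 mph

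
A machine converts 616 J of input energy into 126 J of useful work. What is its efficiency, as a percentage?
η = W_out/W_in = 126/616 = 20.45%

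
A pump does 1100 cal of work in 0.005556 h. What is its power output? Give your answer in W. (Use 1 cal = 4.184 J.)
Convert to SI: W = 4602.4 J, t = 20.0016 s
P = W/t = 4602.4/20.0016 = 230.1 W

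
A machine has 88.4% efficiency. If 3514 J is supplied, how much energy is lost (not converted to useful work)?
W_lost = W_in(1 − η) = 3514·(1 − 0.884) = 407.6 J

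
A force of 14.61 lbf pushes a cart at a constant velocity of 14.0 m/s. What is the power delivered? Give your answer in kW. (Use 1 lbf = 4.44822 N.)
Convert to SI: F = 64.9885 N, v = 14.0 m/s
P = Fv = (64.9885)(14.0) = 909.839 W = 0.9098 kW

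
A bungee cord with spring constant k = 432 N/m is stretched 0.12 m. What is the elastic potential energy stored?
PE = ½kx² = ½(432)(0.12)² = 3.11 J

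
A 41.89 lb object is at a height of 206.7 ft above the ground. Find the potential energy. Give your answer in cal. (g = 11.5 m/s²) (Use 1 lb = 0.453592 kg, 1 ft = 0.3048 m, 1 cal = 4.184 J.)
Convert to SI: m = 19.001 kg, h = 63.0022 m
PE = mgh = (19.001)(11.5)(63.0022) = 13766.7 J = 3290 cal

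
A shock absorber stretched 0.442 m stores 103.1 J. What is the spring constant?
k = 2·PE/x² = 2·103.1/(0.442)² = 1055 N/m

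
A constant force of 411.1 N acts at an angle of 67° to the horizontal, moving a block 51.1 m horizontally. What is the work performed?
W = F·d·cosθ = (411.1)(51.1)cos(67°) = 8208 J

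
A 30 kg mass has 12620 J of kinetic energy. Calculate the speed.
v = √(2·KE/m) = √(2·12620/30) = 29.01 m/s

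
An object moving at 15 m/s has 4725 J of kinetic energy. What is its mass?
m = 2·KE/v² = 2·4725/(15)² = 42.0 kg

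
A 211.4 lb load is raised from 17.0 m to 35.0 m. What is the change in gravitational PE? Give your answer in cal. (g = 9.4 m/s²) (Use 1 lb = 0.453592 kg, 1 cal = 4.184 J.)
Convert to SI: m = 95.8893 kg, Δh = 18.0 m
ΔPE = mgΔh = (95.8893)(9.4)(18.0) = 16224.5 J = 3878 cal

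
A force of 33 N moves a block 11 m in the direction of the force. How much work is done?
W = F·d = (33)(11) = 363.0 J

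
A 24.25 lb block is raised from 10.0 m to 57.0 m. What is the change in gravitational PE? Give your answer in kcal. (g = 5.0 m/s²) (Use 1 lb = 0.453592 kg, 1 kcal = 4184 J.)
Convert to SI: m = 10.9996 kg, Δh = 47.0 m
ΔPE = mgΔh = (10.9996)(5.0)(47.0) = 2584.91 J = 0.6178 kcal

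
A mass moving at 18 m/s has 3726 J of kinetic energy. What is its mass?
m = 2·KE/v² = 2·3726/(18)² = 23.0 kg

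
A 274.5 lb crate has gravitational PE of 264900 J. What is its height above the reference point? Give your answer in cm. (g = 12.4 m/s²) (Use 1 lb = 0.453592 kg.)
Convert to SI: m = 124.511 kg, PE = 264900 J
h = PE/(mg) = 264900/(124.511·12.4) = 171.574 m = 17160 cm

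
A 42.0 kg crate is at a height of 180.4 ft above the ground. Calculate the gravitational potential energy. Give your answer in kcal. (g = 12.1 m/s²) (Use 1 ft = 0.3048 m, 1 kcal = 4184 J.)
Convert to SI: m = 42.0 kg, h = 54.9859 m
PE = mgh = (42.0)(12.1)(54.9859) = 27943.8 J = 6.679 kcal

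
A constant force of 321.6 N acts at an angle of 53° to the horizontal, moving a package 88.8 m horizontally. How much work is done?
W = F·d·cosθ = (321.6)(88.8)cos(53°) = 17190 J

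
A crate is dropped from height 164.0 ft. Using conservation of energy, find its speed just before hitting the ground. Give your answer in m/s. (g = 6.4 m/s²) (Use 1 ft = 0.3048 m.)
Convert to SI: h = 49.9872 m
mgh = ½mv² ⇒ v = √(2gh) = √(2·6.4·49.9872) = 25.29 m/s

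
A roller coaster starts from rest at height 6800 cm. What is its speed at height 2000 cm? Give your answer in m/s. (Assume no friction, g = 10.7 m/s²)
Convert to SI: h₁−h₂ = 48.0 m
mgh₁ = mgh₂ + ½mv² ⇒ v = √(2g(h₁−h₂)) = √(2·10.7·48.0) = 32.05 m/s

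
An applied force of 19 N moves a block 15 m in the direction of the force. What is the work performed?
W = F·d = (19)(15) = 285.0 J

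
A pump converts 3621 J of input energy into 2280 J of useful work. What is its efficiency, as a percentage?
η = W_out/W_in = 2280/3621 = 62.97%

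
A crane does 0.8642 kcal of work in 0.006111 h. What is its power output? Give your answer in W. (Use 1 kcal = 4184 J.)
Convert to SI: W = 3615.81 J, t = 21.9996 s
P = W/t = 3615.81/21.9996 = 164.4 W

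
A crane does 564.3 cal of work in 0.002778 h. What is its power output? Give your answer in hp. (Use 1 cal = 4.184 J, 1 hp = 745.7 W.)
Convert to SI: W = 2361.03 J, t = 10.0008 s
P = W/t = 2361.03/10.0008 = 236.084 W = 0.3166 hp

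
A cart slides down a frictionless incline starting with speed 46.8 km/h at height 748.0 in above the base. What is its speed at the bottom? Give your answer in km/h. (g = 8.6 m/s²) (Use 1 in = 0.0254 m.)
Convert to SI: v₀ = 13.0 m/s, h = 18.9992 m
½mv₀² + mgh = ½mv² ⇒ v = √(v₀² + 2gh) = √(13.0² + 2·8.6·18.9992) = 22.2663 m/s = 80.16 km/h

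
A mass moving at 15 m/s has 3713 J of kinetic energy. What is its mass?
m = 2·KE/v² = 2·3713/(15)² = 33.0 kg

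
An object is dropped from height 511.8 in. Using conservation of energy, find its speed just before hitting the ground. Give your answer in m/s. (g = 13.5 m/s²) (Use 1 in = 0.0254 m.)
Convert to SI: h = 12.9997 m
mgh = ½mv² ⇒ v = √(2gh) = √(2·13.5·12.9997) = 18.73 m/s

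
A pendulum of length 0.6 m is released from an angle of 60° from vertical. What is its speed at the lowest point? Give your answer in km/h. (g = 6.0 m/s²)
h = L(1 − cosθ) = 0.6(1 − cos60°) = 0.3 m
v = √(2gh) = √(2·6.0·0.3) = 1.89737 m/s = 6.831 km/h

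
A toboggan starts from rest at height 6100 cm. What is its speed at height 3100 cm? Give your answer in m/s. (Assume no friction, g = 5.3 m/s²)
Convert to SI: h₁−h₂ = 30.0 m
mgh₁ = mgh₂ + ½mv² ⇒ v = √(2g(h₁−h₂)) = √(2·5.3·30.0) = 17.83 m/s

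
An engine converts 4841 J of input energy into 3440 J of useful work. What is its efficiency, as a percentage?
η = W_out/W_in = 3440/4841 = 71.06%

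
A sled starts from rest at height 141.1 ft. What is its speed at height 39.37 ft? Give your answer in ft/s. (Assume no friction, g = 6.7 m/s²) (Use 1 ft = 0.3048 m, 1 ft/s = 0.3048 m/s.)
Convert to SI: h₁−h₂ = 31.0073 m
mgh₁ = mgh₂ + ½mv² ⇒ v = √(2g(h₁−h₂)) = √(2·6.7·31.0073) = 20.3838 m/s = 66.88 ft/s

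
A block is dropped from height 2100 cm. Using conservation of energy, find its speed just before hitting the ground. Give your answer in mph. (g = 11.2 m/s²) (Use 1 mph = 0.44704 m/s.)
Convert to SI: h = 21.0 m
mgh = ½mv² ⇒ v = √(2gh) = √(2·11.2·21.0) = 21.6887 m/s = 48.52 mph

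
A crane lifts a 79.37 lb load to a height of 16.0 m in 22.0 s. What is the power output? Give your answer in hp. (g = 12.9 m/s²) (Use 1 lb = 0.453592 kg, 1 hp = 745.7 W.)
Convert to SI: m = 36.0016 kg, h = 16.0 m, t = 22.0 s
P = mgh/t = (36.0016)(12.9)(16.0)/22.0 = 337.76 W = 0.4529 hp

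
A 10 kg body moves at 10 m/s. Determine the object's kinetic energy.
KE = ½mv² = ½(10)(10)² = 500.0 J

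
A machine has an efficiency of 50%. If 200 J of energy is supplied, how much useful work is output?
W_out = η·W_in = 0.5·200 = 100.0 J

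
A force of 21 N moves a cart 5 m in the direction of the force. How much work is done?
W = F·d = (21)(5) = 105.0 J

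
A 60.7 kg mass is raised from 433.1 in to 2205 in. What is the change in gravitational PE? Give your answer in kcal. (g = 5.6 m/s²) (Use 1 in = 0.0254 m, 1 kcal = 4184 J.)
Convert to SI: m = 60.7 kg, Δh = 45.0063 m
ΔPE = mgΔh = (60.7)(5.6)(45.0063) = 15298.5 J = 3.656 kcal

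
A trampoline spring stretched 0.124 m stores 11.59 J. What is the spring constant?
k = 2·PE/x² = 2·11.59/(0.124)² = 1508 N/m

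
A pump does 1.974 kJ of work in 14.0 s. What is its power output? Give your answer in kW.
Convert to SI: W = 1974.0 J, t = 14.0 s
P = W/t = 1974.0/14.0 = 141.0 W = 0.141 kW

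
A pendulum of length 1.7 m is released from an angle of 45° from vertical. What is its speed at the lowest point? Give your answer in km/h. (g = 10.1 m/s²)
h = L(1 − cosθ) = 1.7(1 − cos45°) = 0.497918 m
v = √(2gh) = √(2·10.1·0.497918) = 3.17143 m/s = 11.42 km/h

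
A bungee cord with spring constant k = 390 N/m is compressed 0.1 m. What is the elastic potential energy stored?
PE = ½kx² = ½(390)(0.1)² = 1.95 J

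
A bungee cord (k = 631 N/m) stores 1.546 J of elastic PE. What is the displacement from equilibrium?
x = √(2·PE/k) = √(2·1.546/631) = 0.07 m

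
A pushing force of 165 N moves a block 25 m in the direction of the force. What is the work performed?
W = F·d = (165)(25) = 4125 J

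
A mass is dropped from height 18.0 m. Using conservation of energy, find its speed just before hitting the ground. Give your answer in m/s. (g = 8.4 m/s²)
mgh = ½mv² ⇒ v = √(2gh) = √(2·8.4·18.0) = 17.39 m/s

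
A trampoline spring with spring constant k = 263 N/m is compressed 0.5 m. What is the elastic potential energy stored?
PE = ½kx² = ½(263)(0.5)² = 32.88 J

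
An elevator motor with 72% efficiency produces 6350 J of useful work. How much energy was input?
W_in = W_out/η = 6350/0.72 = 8819 J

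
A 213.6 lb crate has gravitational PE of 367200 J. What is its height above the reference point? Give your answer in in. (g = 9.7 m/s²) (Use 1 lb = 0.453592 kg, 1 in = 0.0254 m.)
Convert to SI: m = 96.8873 kg, PE = 367200 J
h = PE/(mg) = 367200/(96.8873·9.7) = 390.719 m = 15380 in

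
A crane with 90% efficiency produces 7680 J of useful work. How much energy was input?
W_in = W_out/η = 7680/0.9 = 8533 J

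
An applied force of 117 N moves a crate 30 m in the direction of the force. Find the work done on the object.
W = F·d = (117)(30) = 3510 J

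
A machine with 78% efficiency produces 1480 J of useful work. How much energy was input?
W_in = W_out/η = 1480/0.78 = 1897 J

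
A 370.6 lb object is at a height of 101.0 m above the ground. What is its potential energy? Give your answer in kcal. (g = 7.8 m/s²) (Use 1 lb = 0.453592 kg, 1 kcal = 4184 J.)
Convert to SI: m = 168.101 kg, h = 101.0 m
PE = mgh = (168.101)(7.8)(101.0) = 132430 J = 31.65 kcal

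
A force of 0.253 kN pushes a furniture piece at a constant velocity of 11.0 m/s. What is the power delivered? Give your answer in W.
Convert to SI: F = 253.0 N, v = 11.0 m/s
P = Fv = (253.0)(11.0) = 2783 W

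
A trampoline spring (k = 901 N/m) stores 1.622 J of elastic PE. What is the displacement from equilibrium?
x = √(2·PE/k) = √(2·1.622/901) = 0.06 m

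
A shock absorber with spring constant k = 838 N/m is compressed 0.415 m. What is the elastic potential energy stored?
PE = ½kx² = ½(838)(0.415)² = 72.16 J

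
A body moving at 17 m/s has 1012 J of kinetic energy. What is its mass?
m = 2·KE/v² = 2·1012/(17)² = 7.003 kg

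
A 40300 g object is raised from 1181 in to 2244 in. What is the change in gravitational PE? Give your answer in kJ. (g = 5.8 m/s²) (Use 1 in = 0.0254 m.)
Convert to SI: m = 40.3 kg, Δh = 27.0002 m
ΔPE = mgΔh = (40.3)(5.8)(27.0002) = 6311.03 J = 6.311 kJ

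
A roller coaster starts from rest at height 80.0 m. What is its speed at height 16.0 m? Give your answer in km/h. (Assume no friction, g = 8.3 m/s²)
mgh₁ = mgh₂ + ½mv² ⇒ v = √(2g(h₁−h₂)) = √(2·8.3·64.0) = 32.5945 m/s = 117.3 km/h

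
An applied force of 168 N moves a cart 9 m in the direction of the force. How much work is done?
W = F·d = (168)(9) = 1512 J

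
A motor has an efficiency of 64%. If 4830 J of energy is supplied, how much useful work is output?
W_out = η·W_in = 0.64·4830 = 3091.2 J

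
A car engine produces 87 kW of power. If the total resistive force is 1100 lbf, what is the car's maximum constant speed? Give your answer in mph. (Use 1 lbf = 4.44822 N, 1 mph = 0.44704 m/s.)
Convert to SI: F = 4893.04 N
P = Fv ⇒ v = P/F = 87000 W/4893.04 N = 17.7804 m/s = 39.77 mph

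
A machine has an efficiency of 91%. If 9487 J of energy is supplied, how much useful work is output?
W_out = η·W_in = 0.91·9487 = 8633.17 J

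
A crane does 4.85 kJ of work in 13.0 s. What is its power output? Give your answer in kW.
Convert to SI: W = 4850.0 J, t = 13.0 s
P = W/t = 4850.0/13.0 = 373.077 W = 0.3731 kW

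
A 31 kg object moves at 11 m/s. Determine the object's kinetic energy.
KE = ½mv² = ½(31)(11)² = 1875.5 J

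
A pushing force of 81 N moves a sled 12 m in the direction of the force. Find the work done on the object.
W = F·d = (81)(12) = 972.0 J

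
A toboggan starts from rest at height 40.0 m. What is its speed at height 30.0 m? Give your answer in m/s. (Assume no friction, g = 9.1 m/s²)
mgh₁ = mgh₂ + ½mv² ⇒ v = √(2g(h₁−h₂)) = √(2·9.1·10.0) = 13.49 m/s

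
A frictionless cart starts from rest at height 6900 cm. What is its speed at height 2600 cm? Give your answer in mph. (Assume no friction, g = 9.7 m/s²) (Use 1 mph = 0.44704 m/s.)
Convert to SI: h₁−h₂ = 43.0 m
mgh₁ = mgh₂ + ½mv² ⇒ v = √(2g(h₁−h₂)) = √(2·9.7·43.0) = 28.8825 m/s = 64.61 mph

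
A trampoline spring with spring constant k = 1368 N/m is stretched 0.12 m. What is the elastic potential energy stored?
PE = ½kx² = ½(1368)(0.12)² = 9.85 J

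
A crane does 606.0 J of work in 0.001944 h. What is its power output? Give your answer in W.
Convert to SI: W = 606.0 J, t = 6.9984 s
P = W/t = 606.0/6.9984 = 86.59 W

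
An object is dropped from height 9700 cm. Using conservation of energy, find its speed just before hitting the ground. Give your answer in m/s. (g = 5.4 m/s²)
Convert to SI: h = 97.0 m
mgh = ½mv² ⇒ v = √(2gh) = √(2·5.4·97.0) = 32.37 m/s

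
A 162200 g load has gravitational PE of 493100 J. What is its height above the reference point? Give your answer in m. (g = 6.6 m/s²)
Convert to SI: m = 162.2 kg, PE = 493100 J
h = PE/(mg) = 493100/(162.2·6.6) = 460.6 m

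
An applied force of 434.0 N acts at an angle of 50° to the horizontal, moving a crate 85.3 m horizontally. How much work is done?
W = F·d·cosθ = (434.0)(85.3)cos(50°) = 23800 J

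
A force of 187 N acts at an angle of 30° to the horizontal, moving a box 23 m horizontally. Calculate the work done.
W = F·d·cosθ = (187)(23)cos(30°) = 3725 J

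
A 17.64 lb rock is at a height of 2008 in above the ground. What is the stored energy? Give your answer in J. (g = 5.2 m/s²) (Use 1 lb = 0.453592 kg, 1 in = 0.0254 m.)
Convert to SI: m = 8.00136 kg, h = 51.0032 m
PE = mgh = (8.00136)(5.2)(51.0032) = 2122 J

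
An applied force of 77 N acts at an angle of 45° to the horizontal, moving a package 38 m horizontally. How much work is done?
W = F·d·cosθ = (77)(38)cos(45°) = 2069 J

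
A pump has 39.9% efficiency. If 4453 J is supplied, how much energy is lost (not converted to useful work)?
W_lost = W_in(1 − η) = 4453·(1 − 0.399) = 2676 J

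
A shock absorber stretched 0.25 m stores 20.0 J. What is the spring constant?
k = 2·PE/x² = 2·20.0/(0.25)² = 640.0 N/m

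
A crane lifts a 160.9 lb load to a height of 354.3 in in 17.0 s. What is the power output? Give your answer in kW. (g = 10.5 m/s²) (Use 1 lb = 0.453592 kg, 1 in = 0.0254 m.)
Convert to SI: m = 72.983 kg, h = 8.99922 m, t = 17.0 s
P = mgh/t = (72.983)(10.5)(8.99922)/17.0 = 405.664 W = 0.4057 kW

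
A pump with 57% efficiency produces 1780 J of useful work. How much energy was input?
W_in = W_out/η = 1780/0.57 = 3123 J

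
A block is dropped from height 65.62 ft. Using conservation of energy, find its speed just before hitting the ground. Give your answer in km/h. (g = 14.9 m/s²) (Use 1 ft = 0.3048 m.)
Convert to SI: h = 20.001 m
mgh = ½mv² ⇒ v = √(2gh) = √(2·14.9·20.001) = 24.4137 m/s = 87.89 km/h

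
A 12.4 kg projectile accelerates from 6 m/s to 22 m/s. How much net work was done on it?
W = ΔKE = ½m(v₂² − v₁²) = ½(12.4)(22² − 6²) = 2777.6 J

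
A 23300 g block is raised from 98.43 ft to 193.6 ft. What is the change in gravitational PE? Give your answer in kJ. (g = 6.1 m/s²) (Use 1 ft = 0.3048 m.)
Convert to SI: m = 23.3 kg, Δh = 29.0078 m
ΔPE = mgΔh = (23.3)(6.1)(29.0078) = 4122.88 J = 4.123 kJ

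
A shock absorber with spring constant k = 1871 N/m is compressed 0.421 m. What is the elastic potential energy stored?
PE = ½kx² = ½(1871)(0.421)² = 165.8 J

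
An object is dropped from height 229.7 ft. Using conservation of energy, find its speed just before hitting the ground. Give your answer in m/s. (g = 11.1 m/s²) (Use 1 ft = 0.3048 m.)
Convert to SI: h = 70.0126 m
mgh = ½mv² ⇒ v = √(2gh) = √(2·11.1·70.0126) = 39.42 m/s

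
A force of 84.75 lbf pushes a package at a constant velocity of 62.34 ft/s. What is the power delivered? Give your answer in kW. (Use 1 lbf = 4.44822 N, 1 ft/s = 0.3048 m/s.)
Convert to SI: F = 376.987 N, v = 19.0012 m/s
P = Fv = (376.987)(19.0012) = 7163.21 W = 7.163 kW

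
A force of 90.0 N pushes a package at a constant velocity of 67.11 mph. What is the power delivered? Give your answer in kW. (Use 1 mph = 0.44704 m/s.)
Convert to SI: F = 90.0 N, v = 30.0009 m/s
P = Fv = (90.0)(30.0009) = 2700.08 W = 2.7 kW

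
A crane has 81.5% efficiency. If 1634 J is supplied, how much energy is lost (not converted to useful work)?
W_lost = W_in(1 − η) = 1634·(1 − 0.815) = 302.3 J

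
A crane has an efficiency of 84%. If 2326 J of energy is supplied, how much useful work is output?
W_out = η·W_in = 0.84·2326 = 1953.84 J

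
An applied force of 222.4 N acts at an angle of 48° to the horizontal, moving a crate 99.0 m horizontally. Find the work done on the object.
W = F·d·cosθ = (222.4)(99.0)cos(48°) = 14730 J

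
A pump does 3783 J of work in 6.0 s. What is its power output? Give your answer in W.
P = W/t = 3783.0/6.0 = 630.5 W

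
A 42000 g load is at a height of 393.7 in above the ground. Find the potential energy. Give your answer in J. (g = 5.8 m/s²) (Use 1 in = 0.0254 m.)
Convert to SI: m = 42.0 kg, h = 9.99998 m
PE = mgh = (42.0)(5.8)(9.99998) = 2436 J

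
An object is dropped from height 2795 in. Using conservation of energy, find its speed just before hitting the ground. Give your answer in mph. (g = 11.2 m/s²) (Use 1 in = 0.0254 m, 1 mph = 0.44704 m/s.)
Convert to SI: h = 70.993 m
mgh = ½mv² ⇒ v = √(2gh) = √(2·11.2·70.993) = 39.8779 m/s = 89.2 mph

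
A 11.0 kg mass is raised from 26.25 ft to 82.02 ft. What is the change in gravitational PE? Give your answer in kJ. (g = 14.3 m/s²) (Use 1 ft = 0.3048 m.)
Convert to SI: m = 11.0 kg, Δh = 16.9987 m
ΔPE = mgΔh = (11.0)(14.3)(16.9987) = 2673.89 J = 2.674 kJ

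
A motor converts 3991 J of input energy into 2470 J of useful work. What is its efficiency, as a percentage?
η = W_out/W_in = 2470/3991 = 61.89%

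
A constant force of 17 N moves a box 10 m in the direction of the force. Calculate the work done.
W = F·d = (17)(10) = 170.0 J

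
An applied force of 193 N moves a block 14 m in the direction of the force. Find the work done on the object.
W = F·d = (193)(14) = 2702 J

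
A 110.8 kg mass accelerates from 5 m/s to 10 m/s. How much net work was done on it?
W = ΔKE = ½m(v₂² − v₁²) = ½(110.8)(10² − 5²) = 4155.0 J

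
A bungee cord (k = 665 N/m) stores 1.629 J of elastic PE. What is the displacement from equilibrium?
x = √(2·PE/k) = √(2·1.629/665) = 0.06999 m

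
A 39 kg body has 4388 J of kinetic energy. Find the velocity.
v = √(2·KE/m) = √(2·4388/39) = 15.0 m/s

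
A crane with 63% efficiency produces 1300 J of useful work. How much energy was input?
W_in = W_out/η = 1300/0.63 = 2063 J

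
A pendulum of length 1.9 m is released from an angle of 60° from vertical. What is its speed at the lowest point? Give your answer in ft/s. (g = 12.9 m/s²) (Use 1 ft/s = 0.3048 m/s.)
h = L(1 − cosθ) = 1.9(1 − cos60°) = 0.95 m
v = √(2gh) = √(2·12.9·0.95) = 4.95076 m/s = 16.24 ft/s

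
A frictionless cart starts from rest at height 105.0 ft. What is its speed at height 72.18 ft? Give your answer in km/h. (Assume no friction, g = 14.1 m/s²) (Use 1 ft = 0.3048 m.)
Convert to SI: h₁−h₂ = 10.0035 m
mgh₁ = mgh₂ + ½mv² ⇒ v = √(2g(h₁−h₂)) = √(2·14.1·10.0035) = 16.7958 m/s = 60.46 km/h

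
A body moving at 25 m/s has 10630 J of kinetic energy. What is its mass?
m = 2·KE/v² = 2·10630/(25)² = 34.02 kg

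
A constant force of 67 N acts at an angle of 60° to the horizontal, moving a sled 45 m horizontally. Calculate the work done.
W = F·d·cosθ = (67)(45)cos(60°) = 1508 J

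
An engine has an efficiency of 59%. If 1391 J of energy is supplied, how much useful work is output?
W_out = η·W_in = 0.59·1391 = 820.69 J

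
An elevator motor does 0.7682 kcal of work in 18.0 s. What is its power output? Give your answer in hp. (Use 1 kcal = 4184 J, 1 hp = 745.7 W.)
Convert to SI: W = 3214.15 J, t = 18.0 s
P = W/t = 3214.15/18.0 = 178.564 W = 0.2395 hp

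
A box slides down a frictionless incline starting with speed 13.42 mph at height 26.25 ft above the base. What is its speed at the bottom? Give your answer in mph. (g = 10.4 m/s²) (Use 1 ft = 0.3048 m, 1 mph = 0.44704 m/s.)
Convert to SI: v₀ = 5.99928 m/s, h = 8.001 m
½mv₀² + mgh = ½mv² ⇒ v = √(v₀² + 2gh) = √(5.99928² + 2·10.4·8.001) = 14.2272 m/s = 31.83 mph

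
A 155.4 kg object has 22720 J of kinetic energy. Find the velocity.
v = √(2·KE/m) = √(2·22720/155.4) = 17.1 m/s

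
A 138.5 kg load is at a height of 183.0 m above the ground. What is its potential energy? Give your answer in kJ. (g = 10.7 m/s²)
PE = mgh = (138.5)(10.7)(183.0) = 271197 J = 271.2 kJ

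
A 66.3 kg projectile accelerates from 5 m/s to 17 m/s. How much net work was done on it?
W = ΔKE = ½m(v₂² − v₁²) = ½(66.3)(17² − 5²) = 8751.6 J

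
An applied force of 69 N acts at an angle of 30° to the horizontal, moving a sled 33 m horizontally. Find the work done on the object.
W = F·d·cosθ = (69)(33)cos(30°) = 1972 J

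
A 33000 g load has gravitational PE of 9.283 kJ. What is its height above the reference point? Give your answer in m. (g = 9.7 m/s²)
Convert to SI: m = 33.0 kg, PE = 9283.0 J
h = PE/(mg) = 9283.0/(33.0·9.7) = 29.0 m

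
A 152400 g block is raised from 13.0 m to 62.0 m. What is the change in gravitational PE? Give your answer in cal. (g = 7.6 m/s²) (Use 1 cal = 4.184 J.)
Convert to SI: m = 152.4 kg, Δh = 49.0 m
ΔPE = mgΔh = (152.4)(7.6)(49.0) = 56753.8 J = 13560 cal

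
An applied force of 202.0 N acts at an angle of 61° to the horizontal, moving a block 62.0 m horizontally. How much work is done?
W = F·d·cosθ = (202.0)(62.0)cos(61°) = 6072 J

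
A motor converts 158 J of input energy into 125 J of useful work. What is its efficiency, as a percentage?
η = W_out/W_in = 125/158 = 79.11%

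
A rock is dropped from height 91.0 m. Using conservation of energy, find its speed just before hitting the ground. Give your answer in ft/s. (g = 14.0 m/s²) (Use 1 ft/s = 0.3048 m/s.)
mgh = ½mv² ⇒ v = √(2gh) = √(2·14.0·91.0) = 50.4777 m/s = 165.6 ft/s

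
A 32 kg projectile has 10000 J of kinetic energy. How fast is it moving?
v = √(2·KE/m) = √(2·10000/32) = 25.0 m/s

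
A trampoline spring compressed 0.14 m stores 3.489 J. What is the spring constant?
k = 2·PE/x² = 2·3.489/(0.14)² = 356.0 N/m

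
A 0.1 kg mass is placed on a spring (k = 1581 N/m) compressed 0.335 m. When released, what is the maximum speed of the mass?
½kx² = ½mv² ⇒ v = x√(k/m) = (0.335)√(1581/0.1) = 42.12 m/s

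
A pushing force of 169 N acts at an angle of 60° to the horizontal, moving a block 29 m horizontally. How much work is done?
W = F·d·cosθ = (169)(29)cos(60°) = 2451 J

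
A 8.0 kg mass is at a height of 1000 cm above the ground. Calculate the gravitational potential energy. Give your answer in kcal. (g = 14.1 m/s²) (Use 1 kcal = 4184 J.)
Convert to SI: m = 8.0 kg, h = 10.0 m
PE = mgh = (8.0)(14.1)(10.0) = 1128.0 J = 0.2696 kcal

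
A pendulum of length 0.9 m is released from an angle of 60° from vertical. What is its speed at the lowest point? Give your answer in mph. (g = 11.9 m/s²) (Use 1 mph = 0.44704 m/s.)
h = L(1 − cosθ) = 0.9(1 − cos60°) = 0.45 m
v = √(2gh) = √(2·11.9·0.45) = 3.27261 m/s = 7.321 mph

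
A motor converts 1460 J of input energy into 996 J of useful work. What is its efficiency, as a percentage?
η = W_out/W_in = 996/1460 = 68.22%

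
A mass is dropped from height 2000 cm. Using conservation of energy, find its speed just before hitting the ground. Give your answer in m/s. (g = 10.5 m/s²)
Convert to SI: h = 20.0 m
mgh = ½mv² ⇒ v = √(2gh) = √(2·10.5·20.0) = 20.49 m/s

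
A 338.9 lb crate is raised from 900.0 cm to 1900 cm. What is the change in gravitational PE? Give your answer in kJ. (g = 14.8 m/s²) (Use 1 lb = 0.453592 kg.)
Convert to SI: m = 153.722 kg, Δh = 10.0 m
ΔPE = mgΔh = (153.722)(14.8)(10.0) = 22750.9 J = 22.75 kJ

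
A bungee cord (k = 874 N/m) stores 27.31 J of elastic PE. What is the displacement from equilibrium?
x = √(2·PE/k) = √(2·27.31/874) = 0.25 m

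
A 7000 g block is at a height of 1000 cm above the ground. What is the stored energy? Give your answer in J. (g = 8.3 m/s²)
Convert to SI: m = 7.0 kg, h = 10.0 m
PE = mgh = (7.0)(8.3)(10.0) = 581.0 J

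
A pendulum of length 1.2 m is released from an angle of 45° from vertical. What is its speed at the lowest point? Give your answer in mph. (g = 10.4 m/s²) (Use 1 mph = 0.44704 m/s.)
h = L(1 − cosθ) = 1.2(1 − cos45°) = 0.351472 m
v = √(2gh) = √(2·10.4·0.351472) = 2.70381 m/s = 6.048 mph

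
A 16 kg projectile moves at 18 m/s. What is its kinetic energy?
KE = ½mv² = ½(16)(18)² = 2592.0 J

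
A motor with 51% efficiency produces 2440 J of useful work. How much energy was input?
W_in = W_out/η = 2440/0.51 = 4784 J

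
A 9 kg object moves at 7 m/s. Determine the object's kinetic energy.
KE = ½mv² = ½(9)(7)² = 220.5 J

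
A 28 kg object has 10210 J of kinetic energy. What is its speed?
v = √(2·KE/m) = √(2·10210/28) = 27.01 m/s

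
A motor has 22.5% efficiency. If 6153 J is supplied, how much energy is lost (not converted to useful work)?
W_lost = W_in(1 − η) = 6153·(1 − 0.225) = 4769 J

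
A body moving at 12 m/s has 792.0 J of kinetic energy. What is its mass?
m = 2·KE/v² = 2·792.0/(12)² = 11.0 kg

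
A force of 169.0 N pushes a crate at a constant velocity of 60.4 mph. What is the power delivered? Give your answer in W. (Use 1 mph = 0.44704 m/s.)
Convert to SI: F = 169.0 N, v = 27.0012 m/s
P = Fv = (169.0)(27.0012) = 4563 W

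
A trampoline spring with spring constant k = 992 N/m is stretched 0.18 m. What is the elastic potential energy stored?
PE = ½kx² = ½(992)(0.18)² = 16.07 J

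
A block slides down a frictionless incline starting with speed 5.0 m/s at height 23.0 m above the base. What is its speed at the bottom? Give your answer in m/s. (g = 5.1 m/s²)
½mv₀² + mgh = ½mv² ⇒ v = √(v₀² + 2gh) = √(5.0² + 2·5.1·23.0) = 16.11 m/s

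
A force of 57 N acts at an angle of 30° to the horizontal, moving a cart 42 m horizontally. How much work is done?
W = F·d·cosθ = (57)(42)cos(30°) = 2073 J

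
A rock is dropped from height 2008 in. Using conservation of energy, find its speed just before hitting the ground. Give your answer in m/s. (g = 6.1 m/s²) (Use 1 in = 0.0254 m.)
Convert to SI: h = 51.0032 m
mgh = ½mv² ⇒ v = √(2gh) = √(2·6.1·51.0032) = 24.94 m/s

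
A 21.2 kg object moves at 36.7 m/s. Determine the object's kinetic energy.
KE = ½mv² = ½(21.2)(36.7)² = 14280 J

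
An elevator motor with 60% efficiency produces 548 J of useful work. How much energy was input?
W_in = W_out/η = 548/0.6 = 913.3 J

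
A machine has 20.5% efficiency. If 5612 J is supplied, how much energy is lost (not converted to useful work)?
W_lost = W_in(1 − η) = 5612·(1 − 0.205) = 4462 J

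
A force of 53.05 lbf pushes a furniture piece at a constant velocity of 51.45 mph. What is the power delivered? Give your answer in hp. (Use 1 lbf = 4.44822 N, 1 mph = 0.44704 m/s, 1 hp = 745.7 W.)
Convert to SI: F = 235.978 N, v = 23.0002 m/s
P = Fv = (235.978)(23.0002) = 5427.54 W = 7.278 hp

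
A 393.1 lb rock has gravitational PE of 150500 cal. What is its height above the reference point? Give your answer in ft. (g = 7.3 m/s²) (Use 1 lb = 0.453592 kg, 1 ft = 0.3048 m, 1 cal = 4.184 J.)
Convert to SI: m = 178.307 kg, PE = 629692 J
h = PE/(mg) = 629692/(178.307·7.3) = 483.768 m = 1587 ft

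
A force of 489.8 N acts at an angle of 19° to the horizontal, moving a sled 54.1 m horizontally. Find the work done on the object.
W = F·d·cosθ = (489.8)(54.1)cos(19°) = 25050 J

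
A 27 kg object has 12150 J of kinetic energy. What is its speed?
v = √(2·KE/m) = √(2·12150/27) = 30.0 m/s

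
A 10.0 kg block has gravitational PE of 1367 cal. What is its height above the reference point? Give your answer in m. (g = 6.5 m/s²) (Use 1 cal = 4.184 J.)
Convert to SI: m = 10.0 kg, PE = 5719.53 J
h = PE/(mg) = 5719.53/(10.0·6.5) = 87.99 m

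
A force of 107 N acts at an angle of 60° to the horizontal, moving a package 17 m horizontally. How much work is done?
W = F·d·cosθ = (107)(17)cos(60°) = 909.5 J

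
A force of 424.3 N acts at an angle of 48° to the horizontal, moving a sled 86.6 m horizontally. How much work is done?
W = F·d·cosθ = (424.3)(86.6)cos(48°) = 24590 J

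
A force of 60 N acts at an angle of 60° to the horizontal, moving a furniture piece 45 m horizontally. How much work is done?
W = F·d·cosθ = (60)(45)cos(60°) = 1350 J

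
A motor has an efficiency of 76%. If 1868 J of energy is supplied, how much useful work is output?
W_out = η·W_in = 0.76·1868 = 1419.68 J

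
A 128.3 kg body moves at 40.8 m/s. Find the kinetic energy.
KE = ½mv² = ½(128.3)(40.8)² = 106800 J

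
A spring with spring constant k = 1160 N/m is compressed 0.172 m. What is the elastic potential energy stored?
PE = ½kx² = ½(1160)(0.172)² = 17.16 J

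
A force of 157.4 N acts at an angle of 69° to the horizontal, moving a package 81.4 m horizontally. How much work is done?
W = F·d·cosθ = (157.4)(81.4)cos(69°) = 4592 J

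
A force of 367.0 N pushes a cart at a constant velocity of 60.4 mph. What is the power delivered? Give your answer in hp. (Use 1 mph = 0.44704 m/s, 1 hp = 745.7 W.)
Convert to SI: F = 367.0 N, v = 27.0012 m/s
P = Fv = (367.0)(27.0012) = 9909.45 W = 13.29 hp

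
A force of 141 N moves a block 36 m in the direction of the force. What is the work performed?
W = F·d = (141)(36) = 5076 J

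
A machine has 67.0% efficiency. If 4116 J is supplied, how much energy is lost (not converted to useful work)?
W_lost = W_in(1 − η) = 4116·(1 − 0.67) = 1358 J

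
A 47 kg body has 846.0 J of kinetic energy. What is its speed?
v = √(2·KE/m) = √(2·846.0/47) = 6.0 m/s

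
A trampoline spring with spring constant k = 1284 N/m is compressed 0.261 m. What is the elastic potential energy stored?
PE = ½kx² = ½(1284)(0.261)² = 43.73 J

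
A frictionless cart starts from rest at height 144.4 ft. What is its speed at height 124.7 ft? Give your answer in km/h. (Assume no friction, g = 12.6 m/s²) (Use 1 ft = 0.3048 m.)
Convert to SI: h₁−h₂ = 6.00456 m
mgh₁ = mgh₂ + ½mv² ⇒ v = √(2g(h₁−h₂)) = √(2·12.6·6.00456) = 12.301 m/s = 44.28 km/h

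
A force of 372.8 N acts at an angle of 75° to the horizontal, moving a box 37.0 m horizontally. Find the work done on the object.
W = F·d·cosθ = (372.8)(37.0)cos(75°) = 3570 J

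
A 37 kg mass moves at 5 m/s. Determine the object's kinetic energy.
KE = ½mv² = ½(37)(5)² = 462.5 J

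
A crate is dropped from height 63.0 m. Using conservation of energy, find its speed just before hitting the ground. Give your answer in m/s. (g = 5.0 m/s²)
mgh = ½mv² ⇒ v = √(2gh) = √(2·5.0·63.0) = 25.1 m/s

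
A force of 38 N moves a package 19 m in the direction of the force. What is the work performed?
W = F·d = (38)(19) = 722.0 J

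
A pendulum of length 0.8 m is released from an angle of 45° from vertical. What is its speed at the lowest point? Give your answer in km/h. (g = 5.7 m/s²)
h = L(1 − cosθ) = 0.8(1 − cos45°) = 0.234315 m
v = √(2gh) = √(2·5.7·0.234315) = 1.63438 m/s = 5.884 km/h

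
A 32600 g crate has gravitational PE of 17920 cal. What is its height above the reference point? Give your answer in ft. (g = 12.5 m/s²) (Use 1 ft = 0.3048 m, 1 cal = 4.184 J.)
Convert to SI: m = 32.6 kg, PE = 74977.3 J
h = PE/(mg) = 74977.3/(32.6·12.5) = 183.993 m = 603.7 ft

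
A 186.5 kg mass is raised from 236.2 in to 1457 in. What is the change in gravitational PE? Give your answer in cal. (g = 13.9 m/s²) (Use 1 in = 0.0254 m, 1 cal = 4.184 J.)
Convert to SI: m = 186.5 kg, Δh = 31.0083 m
ΔPE = mgΔh = (186.5)(13.9)(31.0083) = 80384.4 J = 19210 cal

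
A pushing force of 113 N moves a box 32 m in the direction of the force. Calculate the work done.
W = F·d = (113)(32) = 3616 J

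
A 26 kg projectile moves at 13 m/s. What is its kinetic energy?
KE = ½mv² = ½(26)(13)² = 2197.0 J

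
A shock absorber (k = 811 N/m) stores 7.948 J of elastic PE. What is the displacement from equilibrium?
x = √(2·PE/k) = √(2·7.948/811) = 0.14 m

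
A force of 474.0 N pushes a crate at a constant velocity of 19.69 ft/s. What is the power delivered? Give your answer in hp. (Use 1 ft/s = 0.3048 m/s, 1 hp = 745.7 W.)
Convert to SI: F = 474.0 N, v = 6.00151 m/s
P = Fv = (474.0)(6.00151) = 2844.72 W = 3.815 hp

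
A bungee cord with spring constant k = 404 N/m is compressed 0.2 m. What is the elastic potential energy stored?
PE = ½kx² = ½(404)(0.2)² = 8.08 J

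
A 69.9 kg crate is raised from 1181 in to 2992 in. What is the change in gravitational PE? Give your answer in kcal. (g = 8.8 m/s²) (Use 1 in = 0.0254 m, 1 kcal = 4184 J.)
Convert to SI: m = 69.9 kg, Δh = 45.9994 m
ΔPE = mgΔh = (69.9)(8.8)(45.9994) = 28295.2 J = 6.763 kcal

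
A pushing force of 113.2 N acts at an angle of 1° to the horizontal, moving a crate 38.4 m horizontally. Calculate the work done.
W = F·d·cosθ = (113.2)(38.4)cos(1°) = 4346 J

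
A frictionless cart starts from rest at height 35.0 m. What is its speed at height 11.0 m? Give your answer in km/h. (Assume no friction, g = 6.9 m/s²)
mgh₁ = mgh₂ + ½mv² ⇒ v = √(2g(h₁−h₂)) = √(2·6.9·24.0) = 18.1989 m/s = 65.52 km/h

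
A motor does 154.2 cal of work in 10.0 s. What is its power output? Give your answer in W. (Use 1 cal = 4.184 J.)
Convert to SI: W = 645.173 J, t = 10.0 s
P = W/t = 645.173/10.0 = 64.52 W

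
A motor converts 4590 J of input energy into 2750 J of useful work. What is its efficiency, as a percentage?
η = W_out/W_in = 2750/4590 = 59.91%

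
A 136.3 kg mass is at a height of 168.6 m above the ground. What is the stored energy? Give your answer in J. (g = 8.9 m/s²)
PE = mgh = (136.3)(8.9)(168.6) = 204500 J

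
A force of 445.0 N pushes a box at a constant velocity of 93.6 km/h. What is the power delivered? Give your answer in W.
Convert to SI: F = 445.0 N, v = 26.0 m/s
P = Fv = (445.0)(26.0) = 11570 W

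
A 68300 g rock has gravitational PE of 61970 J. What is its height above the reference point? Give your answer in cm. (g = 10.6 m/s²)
Convert to SI: m = 68.3 kg, PE = 61970.0 J
h = PE/(mg) = 61970.0/(68.3·10.6) = 85.5963 m = 8560 cm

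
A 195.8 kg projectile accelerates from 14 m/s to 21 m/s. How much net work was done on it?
W = ΔKE = ½m(v₂² − v₁²) = ½(195.8)(21² − 14²) = 23985.5 J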